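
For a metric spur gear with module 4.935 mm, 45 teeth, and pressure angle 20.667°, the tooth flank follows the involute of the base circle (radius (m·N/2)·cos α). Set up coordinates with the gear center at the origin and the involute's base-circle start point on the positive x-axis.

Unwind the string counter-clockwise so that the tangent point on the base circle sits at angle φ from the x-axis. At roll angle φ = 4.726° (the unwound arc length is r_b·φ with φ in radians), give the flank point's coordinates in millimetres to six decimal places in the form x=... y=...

pitch radius r_p = m·N/2 = 4.935·45/2 = 111.037500
base radius r_b = r_p·cos α = 111.037500·cos 20.667° = 103.891955
roll angle φ = 4.726° = 0.08248426 rad
x = r_b·(cos φ + φ·sin φ) = 103.891955·(0.99660010 + 0.08248426·0.08239076) = 104.244777
y = r_b·(sin φ − φ·cos φ) = 103.891955·(0.08239076 − 0.08248426·0.99660010) = 0.019421

x=104.244777 y=0.019421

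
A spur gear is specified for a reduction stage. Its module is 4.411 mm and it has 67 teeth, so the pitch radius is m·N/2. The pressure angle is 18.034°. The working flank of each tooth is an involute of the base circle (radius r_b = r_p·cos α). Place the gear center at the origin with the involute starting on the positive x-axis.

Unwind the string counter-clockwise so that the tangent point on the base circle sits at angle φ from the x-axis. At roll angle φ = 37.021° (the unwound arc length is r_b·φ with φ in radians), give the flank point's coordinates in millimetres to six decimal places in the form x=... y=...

pitch radius r_p = m·N/2 = 4.411·67/2 = 147.768500
base radius r_b = r_p·cos α = 147.768500·cos 18.034° = 140.509073
roll angle φ = 37.021° = 0.64613834 rad
x = r_b·(cos φ + φ·sin φ) = 140.509073·(0.79841488 + 0.64613834·0.60210770) = 166.848869
y = r_b·(sin φ − φ·cos φ) = 140.509073·(0.60210770 − 0.64613834·0.79841488) = 12.114865

x=166.848869 y=12.114865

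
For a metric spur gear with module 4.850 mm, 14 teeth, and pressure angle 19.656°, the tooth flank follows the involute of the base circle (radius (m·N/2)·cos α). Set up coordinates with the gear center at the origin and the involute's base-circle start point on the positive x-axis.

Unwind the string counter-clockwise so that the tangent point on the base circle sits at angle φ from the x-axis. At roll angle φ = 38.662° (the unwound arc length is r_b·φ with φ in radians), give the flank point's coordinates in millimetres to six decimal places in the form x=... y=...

pitch radius r_p = m·N/2 = 4.850·14/2 = 33.950000
base radius r_b = r_p·cos α = 33.950000·cos 19.656° = 31.971704
roll angle φ = 38.662° = 0.67477920 rad
x = r_b·(cos φ + φ·sin φ) = 31.971704·(0.78084491 + 0.67477920·0.62472492) = 38.442659
y = r_b·(sin φ − φ·cos φ) = 31.971704·(0.62472492 − 0.67477920·0.78084491) = 3.127696

x=38.442659 y=3.127696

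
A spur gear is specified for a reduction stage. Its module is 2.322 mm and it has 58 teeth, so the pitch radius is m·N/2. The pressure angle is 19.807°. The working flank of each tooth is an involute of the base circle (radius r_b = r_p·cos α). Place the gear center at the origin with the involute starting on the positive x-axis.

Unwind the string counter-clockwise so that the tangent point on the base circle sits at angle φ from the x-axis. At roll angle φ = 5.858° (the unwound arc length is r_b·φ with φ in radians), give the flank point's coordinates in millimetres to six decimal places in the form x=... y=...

pitch radius r_p = m·N/2 = 2.322·58/2 = 67.338000
base radius r_b = r_p·cos α = 67.338000·cos 19.807° = 63.354242
roll angle φ = 5.858° = 0.10224139 rad
x = r_b·(cos φ + φ·sin φ) = 63.354242·(0.99477790 + 0.10224139·0.10206335) = 63.684508
y = r_b·(sin φ − φ·cos φ) = 63.354242·(0.10206335 − 0.10224139·0.99477790) = 0.022547

x=63.684508 y=0.022547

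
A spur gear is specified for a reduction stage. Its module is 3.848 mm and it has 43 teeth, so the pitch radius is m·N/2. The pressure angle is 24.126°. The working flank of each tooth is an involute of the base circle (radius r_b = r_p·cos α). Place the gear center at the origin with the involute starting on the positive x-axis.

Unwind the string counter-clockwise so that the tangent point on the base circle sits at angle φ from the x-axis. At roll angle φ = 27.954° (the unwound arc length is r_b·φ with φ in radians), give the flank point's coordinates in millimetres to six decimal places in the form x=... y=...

x=83.963998 y=2.853953

pitch radius r_p = m·N/2 = 3.848·43/2 = 82.732000
base radius r_b = r_p·cos α = 82.732000·cos 24.126° = 75.505260
roll angle φ = 27.954° = 0.48788934 rad
x = r_b·(cos φ + φ·sin φ) = 75.505260·(0.88332422 + 0.48788934·0.46876254) = 83.963998
y = r_b·(sin φ − φ·cos φ) = 75.505260·(0.46876254 − 0.48788934·0.88332422) = 2.853953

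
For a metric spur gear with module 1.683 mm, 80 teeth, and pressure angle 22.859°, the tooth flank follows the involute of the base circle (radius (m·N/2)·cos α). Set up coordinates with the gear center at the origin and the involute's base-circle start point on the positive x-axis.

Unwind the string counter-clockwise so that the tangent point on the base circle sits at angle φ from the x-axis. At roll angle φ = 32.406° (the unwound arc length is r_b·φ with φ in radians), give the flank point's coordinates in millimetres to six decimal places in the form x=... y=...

pitch radius r_p = m·N/2 = 1.683·80/2 = 67.320000
base radius r_b = r_p·cos α = 67.320000·cos 22.859° = 62.032931
roll angle φ = 32.406° = 0.56559140 rad
x = r_b·(cos φ + φ·sin φ) = 62.032931·(0.84427181 + 0.56559140·0.53591521) = 71.175397
y = r_b·(sin φ − φ·cos φ) = 62.032931·(0.53591521 − 0.56559140·0.84427181) = 3.622868

x=71.175397 y=3.622868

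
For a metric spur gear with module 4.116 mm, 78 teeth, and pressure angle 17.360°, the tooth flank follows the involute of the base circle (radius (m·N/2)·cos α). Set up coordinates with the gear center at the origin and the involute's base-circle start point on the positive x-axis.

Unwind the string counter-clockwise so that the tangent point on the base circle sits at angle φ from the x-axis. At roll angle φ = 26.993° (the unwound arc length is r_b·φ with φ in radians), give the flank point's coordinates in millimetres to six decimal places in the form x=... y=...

pitch radius r_p = m·N/2 = 4.116·78/2 = 160.524000
base radius r_b = r_p·cos α = 160.524000·cos 17.360° = 153.211950
roll angle φ = 26.993° = 0.47111672 rad
x = r_b·(cos φ + φ·sin φ) = 153.211950·(0.89106198 + 0.47111672·0.45388164) = 169.282844
y = r_b·(sin φ − φ·cos φ) = 153.211950·(0.45388164 − 0.47111672·0.89106198) = 5.222603

x=169.282844 y=5.222603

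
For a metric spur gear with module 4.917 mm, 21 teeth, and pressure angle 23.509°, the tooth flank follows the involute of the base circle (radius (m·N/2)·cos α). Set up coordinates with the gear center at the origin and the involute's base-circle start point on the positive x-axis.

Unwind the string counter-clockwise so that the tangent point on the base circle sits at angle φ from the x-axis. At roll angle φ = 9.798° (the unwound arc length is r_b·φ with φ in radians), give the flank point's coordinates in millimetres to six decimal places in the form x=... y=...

x=48.030390 y=0.078688

pitch radius r_p = m·N/2 = 4.917·21/2 = 51.628500
base radius r_b = r_p·cos α = 51.628500·cos 23.509° = 47.343202
roll angle φ = 9.798° = 0.17100736 rad
x = r_b·(cos φ + φ·sin φ) = 47.343202·(0.98541384 + 0.17100736·0.17017510) = 48.030390
y = r_b·(sin φ − φ·cos φ) = 47.343202·(0.17017510 − 0.17100736·0.98541384) = 0.078688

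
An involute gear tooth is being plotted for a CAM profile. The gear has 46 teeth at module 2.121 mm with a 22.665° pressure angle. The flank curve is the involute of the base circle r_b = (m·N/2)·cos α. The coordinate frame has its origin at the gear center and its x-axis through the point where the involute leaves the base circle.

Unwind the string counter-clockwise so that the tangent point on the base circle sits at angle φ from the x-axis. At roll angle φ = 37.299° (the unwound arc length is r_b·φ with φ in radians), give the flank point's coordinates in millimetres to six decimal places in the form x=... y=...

x=53.567187 y=3.966874

pitch radius r_p = m·N/2 = 2.121·46/2 = 48.783000
base radius r_b = r_p·cos α = 48.783000·cos 22.665° = 45.015667
roll angle φ = 37.299° = 0.65099036 rad
x = r_b·(cos φ + φ·sin φ) = 45.015667·(0.79548406 + 0.65099036·0.60597452) = 53.567187
y = r_b·(sin φ − φ·cos φ) = 45.015667·(0.60597452 − 0.65099036·0.79548406) = 3.966874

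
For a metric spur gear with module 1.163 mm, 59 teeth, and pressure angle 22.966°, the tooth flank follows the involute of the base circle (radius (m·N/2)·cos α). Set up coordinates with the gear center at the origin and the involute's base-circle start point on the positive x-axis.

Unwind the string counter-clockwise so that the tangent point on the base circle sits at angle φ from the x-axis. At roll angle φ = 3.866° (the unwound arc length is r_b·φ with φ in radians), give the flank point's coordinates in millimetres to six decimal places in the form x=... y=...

x=31.660918 y=0.003233

pitch radius r_p = m·N/2 = 1.163·59/2 = 34.308500
base radius r_b = r_p·cos α = 34.308500·cos 22.966° = 31.589090
roll angle φ = 3.866° = 0.06747443 rad
x = r_b·(cos φ + φ·sin φ) = 31.589090·(0.99772446 + 0.06747443·0.06742324) = 31.660918
y = r_b·(sin φ − φ·cos φ) = 31.589090·(0.06742324 − 0.06747443·0.99772446) = 0.003233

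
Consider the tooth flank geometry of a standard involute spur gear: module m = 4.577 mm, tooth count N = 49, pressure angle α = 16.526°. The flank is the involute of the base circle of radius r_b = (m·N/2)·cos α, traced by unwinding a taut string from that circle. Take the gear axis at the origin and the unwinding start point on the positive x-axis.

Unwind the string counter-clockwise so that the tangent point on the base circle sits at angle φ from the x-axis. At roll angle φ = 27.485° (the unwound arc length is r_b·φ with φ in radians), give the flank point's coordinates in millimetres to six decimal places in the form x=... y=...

pitch radius r_p = m·N/2 = 4.577·49/2 = 112.136500
base radius r_b = r_p·cos α = 112.136500·cos 16.526° = 107.504226
roll angle φ = 27.485° = 0.47970374 rad
x = r_b·(cos φ + φ·sin φ) = 107.504226·(0.88713169 + 0.47970374·0.46151638) = 119.170888
y = r_b·(sin φ − φ·cos φ) = 107.504226·(0.46151638 − 0.47970374·0.88713169) = 3.865420

x=119.170888 y=3.865420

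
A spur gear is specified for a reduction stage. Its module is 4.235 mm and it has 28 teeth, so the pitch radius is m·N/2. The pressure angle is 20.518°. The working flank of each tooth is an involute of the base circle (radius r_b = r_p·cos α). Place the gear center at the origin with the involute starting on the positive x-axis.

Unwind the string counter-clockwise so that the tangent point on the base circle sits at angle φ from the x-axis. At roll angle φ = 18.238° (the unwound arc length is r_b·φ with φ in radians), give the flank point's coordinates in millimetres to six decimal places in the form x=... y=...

x=58.271086 y=0.590954

pitch radius r_p = m·N/2 = 4.235·28/2 = 59.290000
base radius r_b = r_p·cos α = 59.290000·cos 20.518° = 55.528768
roll angle φ = 18.238° = 0.31831315 rad
x = r_b·(cos φ + φ·sin φ) = 55.528768·(0.94976469 + 0.31831315·0.31296490) = 58.271086
y = r_b·(sin φ − φ·cos φ) = 55.528768·(0.31296490 − 0.31831315·0.94976469) = 0.590954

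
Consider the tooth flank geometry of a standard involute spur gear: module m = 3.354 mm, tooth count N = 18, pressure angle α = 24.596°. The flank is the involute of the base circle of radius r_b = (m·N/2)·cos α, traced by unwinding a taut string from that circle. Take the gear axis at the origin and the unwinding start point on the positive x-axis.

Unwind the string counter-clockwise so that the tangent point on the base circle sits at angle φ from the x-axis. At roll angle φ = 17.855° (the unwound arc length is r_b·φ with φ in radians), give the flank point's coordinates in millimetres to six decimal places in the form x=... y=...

pitch radius r_p = m·N/2 = 3.354·18/2 = 30.186000
base radius r_b = r_p·cos α = 30.186000·cos 24.596° = 27.447078
roll angle φ = 17.855° = 0.31162854 rad
x = r_b·(cos φ + φ·sin φ) = 27.447078·(0.95183551 + 0.31162854·0.30660914) = 28.747622
y = r_b·(sin φ − φ·cos φ) = 27.447078·(0.30660914 − 0.31162854·0.95183551) = 0.274197

x=28.747622 y=0.274197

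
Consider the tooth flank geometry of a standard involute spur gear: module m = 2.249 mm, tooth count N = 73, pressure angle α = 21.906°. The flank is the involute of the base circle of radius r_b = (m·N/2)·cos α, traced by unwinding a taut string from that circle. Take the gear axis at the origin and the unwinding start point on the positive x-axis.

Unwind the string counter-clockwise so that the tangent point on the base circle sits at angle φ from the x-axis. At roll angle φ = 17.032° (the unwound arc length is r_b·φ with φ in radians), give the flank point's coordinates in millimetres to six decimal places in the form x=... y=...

pitch radius r_p = m·N/2 = 2.249·73/2 = 82.088500
base radius r_b = r_p·cos α = 82.088500·cos 21.906° = 76.161480
roll angle φ = 17.032° = 0.29726448 rad
x = r_b·(cos φ + φ·sin φ) = 76.161480·(0.95614132 + 0.29726448·0.29290576) = 79.452554
y = r_b·(sin φ − φ·cos φ) = 76.161480·(0.29290576 − 0.29726448·0.95614132) = 0.660999

x=79.452554 y=0.660999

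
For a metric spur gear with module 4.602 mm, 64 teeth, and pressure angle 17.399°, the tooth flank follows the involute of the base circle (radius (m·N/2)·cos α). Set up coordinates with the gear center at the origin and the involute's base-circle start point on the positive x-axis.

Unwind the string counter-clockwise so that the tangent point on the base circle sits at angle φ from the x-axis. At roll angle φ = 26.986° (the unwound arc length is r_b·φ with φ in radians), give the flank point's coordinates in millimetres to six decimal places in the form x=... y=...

x=155.259035 y=4.786501

pitch radius r_p = m·N/2 = 4.602·64/2 = 147.264000
base radius r_b = r_p·cos α = 147.264000·cos 17.399° = 140.526016
roll angle φ = 26.986° = 0.47099455 rad
x = r_b·(cos φ + φ·sin φ) = 140.526016·(0.89111743 + 0.47099455·0.45377277) = 155.259035
y = r_b·(sin φ − φ·cos φ) = 140.526016·(0.45377277 − 0.47099455·0.89111743) = 4.786501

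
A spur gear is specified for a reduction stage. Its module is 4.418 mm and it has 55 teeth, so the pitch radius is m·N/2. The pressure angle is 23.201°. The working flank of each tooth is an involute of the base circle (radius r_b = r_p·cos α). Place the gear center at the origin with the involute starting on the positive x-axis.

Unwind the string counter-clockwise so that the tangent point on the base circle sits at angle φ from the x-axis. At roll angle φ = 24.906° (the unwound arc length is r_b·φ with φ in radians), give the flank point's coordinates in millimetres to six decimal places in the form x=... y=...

x=121.726690 y=3.000052

pitch radius r_p = m·N/2 = 4.418·55/2 = 121.495000
base radius r_b = r_p·cos α = 121.495000·cos 23.201° = 111.669513
roll angle φ = 24.906° = 0.43469170 rad
x = r_b·(cos φ + φ·sin φ) = 111.669513·(0.90699992 + 0.43469170·0.42113080) = 121.726690
y = r_b·(sin φ − φ·cos φ) = 111.669513·(0.42113080 − 0.43469170·0.90699992) = 3.000052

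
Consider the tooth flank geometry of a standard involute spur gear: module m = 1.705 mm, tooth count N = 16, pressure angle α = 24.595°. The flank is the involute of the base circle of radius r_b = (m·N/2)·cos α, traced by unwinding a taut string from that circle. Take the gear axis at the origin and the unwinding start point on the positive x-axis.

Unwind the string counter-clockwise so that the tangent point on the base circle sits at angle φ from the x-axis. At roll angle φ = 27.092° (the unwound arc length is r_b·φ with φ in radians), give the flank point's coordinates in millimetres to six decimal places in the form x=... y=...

pitch radius r_p = m·N/2 = 1.705·16/2 = 13.640000
base radius r_b = r_p·cos α = 13.640000·cos 24.595° = 12.402476
roll angle φ = 27.092° = 0.47284460 rad
x = r_b·(cos φ + φ·sin φ) = 12.402476·(0.89027640 + 0.47284460·0.45542061) = 13.712420
y = r_b·(sin φ − φ·cos φ) = 12.402476·(0.45542061 − 0.47284460·0.89027640) = 0.427367

x=13.712420 y=0.427367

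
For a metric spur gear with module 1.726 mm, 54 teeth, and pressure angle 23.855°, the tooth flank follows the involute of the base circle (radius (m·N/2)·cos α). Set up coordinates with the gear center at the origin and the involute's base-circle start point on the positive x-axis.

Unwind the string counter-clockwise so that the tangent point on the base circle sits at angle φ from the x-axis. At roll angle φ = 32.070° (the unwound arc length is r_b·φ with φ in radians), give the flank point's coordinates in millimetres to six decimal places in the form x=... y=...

pitch radius r_p = m·N/2 = 1.726·54/2 = 46.602000
base radius r_b = r_p·cos α = 46.602000·cos 23.855° = 42.620878
roll angle φ = 32.070° = 0.55972709 rad
x = r_b·(cos φ + φ·sin φ) = 42.620878·(0.84740004 + 0.55972709·0.53095495) = 48.783428
y = r_b·(sin φ − φ·cos φ) = 42.620878·(0.53095495 − 0.55972709·0.84740004) = 2.414140

x=48.783428 y=2.414140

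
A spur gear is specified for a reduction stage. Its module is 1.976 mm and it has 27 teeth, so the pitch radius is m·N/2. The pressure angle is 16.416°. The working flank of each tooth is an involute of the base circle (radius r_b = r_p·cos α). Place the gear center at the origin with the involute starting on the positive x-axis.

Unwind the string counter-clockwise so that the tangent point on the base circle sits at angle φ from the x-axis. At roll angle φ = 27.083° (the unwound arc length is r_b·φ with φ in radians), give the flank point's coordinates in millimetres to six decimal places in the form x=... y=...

pitch radius r_p = m·N/2 = 1.976·27/2 = 26.676000
base radius r_b = r_p·cos α = 26.676000·cos 16.416° = 25.588555
roll angle φ = 27.083° = 0.47268752 rad
x = r_b·(cos φ + φ·sin φ) = 25.588555·(0.89034793 + 0.47268752·0.45528076) = 28.289516
y = r_b·(sin φ − φ·cos φ) = 25.588555·(0.45528076 − 0.47268752·0.89034793) = 0.880871

x=28.289516 y=0.880871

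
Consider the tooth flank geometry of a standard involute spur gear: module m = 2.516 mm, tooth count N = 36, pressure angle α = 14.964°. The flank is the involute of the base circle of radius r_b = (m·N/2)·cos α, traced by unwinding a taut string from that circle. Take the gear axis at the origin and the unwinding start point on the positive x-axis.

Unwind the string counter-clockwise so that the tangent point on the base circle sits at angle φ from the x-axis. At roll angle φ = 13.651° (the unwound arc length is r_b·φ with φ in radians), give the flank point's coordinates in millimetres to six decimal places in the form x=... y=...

x=44.976443 y=0.196127

pitch radius r_p = m·N/2 = 2.516·36/2 = 45.288000
base radius r_b = r_p·cos α = 45.288000·cos 14.964° = 43.752205
roll angle φ = 13.651° = 0.23825490 rad
x = r_b·(cos φ + φ·sin φ) = 43.752205·(0.97175131 + 0.23825490·0.23600718) = 44.976443
y = r_b·(sin φ − φ·cos φ) = 43.752205·(0.23600718 − 0.23825490·0.97175131) = 0.196127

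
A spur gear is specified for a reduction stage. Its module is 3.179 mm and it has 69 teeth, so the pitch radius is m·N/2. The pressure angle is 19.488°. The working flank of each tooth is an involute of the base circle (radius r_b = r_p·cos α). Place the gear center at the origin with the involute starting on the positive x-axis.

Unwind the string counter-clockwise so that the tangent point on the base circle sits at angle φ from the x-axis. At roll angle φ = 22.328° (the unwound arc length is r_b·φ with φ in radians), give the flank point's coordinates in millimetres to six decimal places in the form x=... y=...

x=110.947564 y=2.008810

pitch radius r_p = m·N/2 = 3.179·69/2 = 109.675500
base radius r_b = r_p·cos α = 109.675500·cos 19.488° = 103.392342
roll angle φ = 22.328° = 0.38969712 rad
x = r_b·(cos φ + φ·sin φ) = 103.392342·(0.92502417 + 0.38969712·0.37990826) = 110.947564
y = r_b·(sin φ − φ·cos φ) = 103.392342·(0.37990826 − 0.38969712·0.92502417) = 2.008810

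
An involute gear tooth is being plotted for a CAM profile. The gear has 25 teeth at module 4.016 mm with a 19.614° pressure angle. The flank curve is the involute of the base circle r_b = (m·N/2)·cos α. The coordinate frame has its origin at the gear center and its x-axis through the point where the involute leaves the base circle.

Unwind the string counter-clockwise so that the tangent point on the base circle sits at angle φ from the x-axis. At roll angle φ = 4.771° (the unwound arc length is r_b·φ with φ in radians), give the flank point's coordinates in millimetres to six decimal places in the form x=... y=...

pitch radius r_p = m·N/2 = 4.016·25/2 = 50.200000
base radius r_b = r_p·cos α = 50.200000·cos 19.614° = 47.287168
roll angle φ = 4.771° = 0.08326966 rad
x = r_b·(cos φ + φ·sin φ) = 47.287168·(0.99653508 + 0.08326966·0.08317346) = 47.450825
y = r_b·(sin φ − φ·cos φ) = 47.287168·(0.08317346 − 0.08326966·0.99653508) = 0.009095

x=47.450825 y=0.009095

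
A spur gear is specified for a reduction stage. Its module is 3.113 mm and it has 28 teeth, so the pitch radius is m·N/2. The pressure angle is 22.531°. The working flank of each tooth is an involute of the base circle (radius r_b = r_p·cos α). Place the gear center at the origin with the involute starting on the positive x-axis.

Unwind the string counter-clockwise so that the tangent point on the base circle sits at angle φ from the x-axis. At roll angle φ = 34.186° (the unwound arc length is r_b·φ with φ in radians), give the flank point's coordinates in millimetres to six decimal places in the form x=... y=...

x=46.795757 y=2.750049

pitch radius r_p = m·N/2 = 3.113·28/2 = 43.582000
base radius r_b = r_p·cos α = 43.582000·cos 22.531° = 40.255488
roll angle φ = 34.186° = 0.59665826 rad
x = r_b·(cos φ + φ·sin φ) = 40.255488·(0.82721789 + 0.59665826·0.56188127) = 46.795757
y = r_b·(sin φ − φ·cos φ) = 40.255488·(0.56188127 − 0.59665826·0.82721789) = 2.750049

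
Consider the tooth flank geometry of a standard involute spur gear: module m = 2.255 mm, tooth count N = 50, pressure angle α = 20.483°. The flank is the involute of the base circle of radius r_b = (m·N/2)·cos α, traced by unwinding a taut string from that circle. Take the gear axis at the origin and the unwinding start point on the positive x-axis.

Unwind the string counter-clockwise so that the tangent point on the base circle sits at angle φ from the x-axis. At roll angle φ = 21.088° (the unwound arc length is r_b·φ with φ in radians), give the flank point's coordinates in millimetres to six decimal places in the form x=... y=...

pitch radius r_p = m·N/2 = 2.255·50/2 = 56.375000
base radius r_b = r_p·cos α = 56.375000·cos 20.483° = 52.810750
roll angle φ = 21.088° = 0.36805503 rad
x = r_b·(cos φ + φ·sin φ) = 52.810750·(0.93302891 + 0.36805503·0.35980140) = 56.267511
y = r_b·(sin φ − φ·cos φ) = 52.810750·(0.35980140 − 0.36805503·0.93302891) = 0.865854

x=56.267511 y=0.865854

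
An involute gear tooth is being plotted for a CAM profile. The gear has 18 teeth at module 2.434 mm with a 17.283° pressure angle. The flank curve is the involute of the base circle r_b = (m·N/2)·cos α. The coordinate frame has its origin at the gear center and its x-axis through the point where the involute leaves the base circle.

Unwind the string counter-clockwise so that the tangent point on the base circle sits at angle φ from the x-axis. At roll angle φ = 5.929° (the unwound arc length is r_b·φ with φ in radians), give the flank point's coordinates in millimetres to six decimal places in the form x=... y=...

x=21.028614 y=0.007718

pitch radius r_p = m·N/2 = 2.434·18/2 = 21.906000
base radius r_b = r_p·cos α = 21.906000·cos 17.283° = 20.916922
roll angle φ = 5.929° = 0.10348057 rad
x = r_b·(cos φ + φ·sin φ) = 20.916922·(0.99465066 + 0.10348057·0.10329599) = 21.028614
y = r_b·(sin φ − φ·cos φ) = 20.916922·(0.10329599 − 0.10348057·0.99465066) = 0.007718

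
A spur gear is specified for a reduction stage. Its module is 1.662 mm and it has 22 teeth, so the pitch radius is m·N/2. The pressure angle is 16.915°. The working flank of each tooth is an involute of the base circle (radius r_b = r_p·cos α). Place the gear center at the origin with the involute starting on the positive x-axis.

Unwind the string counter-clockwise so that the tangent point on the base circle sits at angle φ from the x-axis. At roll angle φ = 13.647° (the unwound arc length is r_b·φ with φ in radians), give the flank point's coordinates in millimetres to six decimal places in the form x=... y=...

x=17.980212 y=0.078338

pitch radius r_p = m·N/2 = 1.662·22/2 = 18.282000
base radius r_b = r_p·cos α = 18.282000·cos 16.915° = 17.491074
roll angle φ = 13.647° = 0.23818508 rad
x = r_b·(cos φ + φ·sin φ) = 17.491074·(0.97176779 + 0.23818508·0.23593934) = 17.980212
y = r_b·(sin φ − φ·cos φ) = 17.491074·(0.23593934 − 0.23818508·0.97176779) = 0.078338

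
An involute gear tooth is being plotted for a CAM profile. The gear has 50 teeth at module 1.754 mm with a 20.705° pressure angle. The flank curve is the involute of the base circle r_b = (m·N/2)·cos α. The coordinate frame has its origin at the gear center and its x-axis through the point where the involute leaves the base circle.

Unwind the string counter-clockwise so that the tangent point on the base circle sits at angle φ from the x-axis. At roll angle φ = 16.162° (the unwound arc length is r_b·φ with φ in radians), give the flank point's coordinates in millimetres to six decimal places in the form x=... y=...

pitch radius r_p = m·N/2 = 1.754·50/2 = 43.850000
base radius r_b = r_p·cos α = 43.850000·cos 20.705° = 41.017868
roll angle φ = 16.162° = 0.28208011 rad
x = r_b·(cos φ + φ·sin φ) = 41.017868·(0.96047851 + 0.28208011·0.27835415) = 42.617429
y = r_b·(sin φ − φ·cos φ) = 41.017868·(0.27835415 − 0.28208011·0.96047851) = 0.304446

x=42.617429 y=0.304446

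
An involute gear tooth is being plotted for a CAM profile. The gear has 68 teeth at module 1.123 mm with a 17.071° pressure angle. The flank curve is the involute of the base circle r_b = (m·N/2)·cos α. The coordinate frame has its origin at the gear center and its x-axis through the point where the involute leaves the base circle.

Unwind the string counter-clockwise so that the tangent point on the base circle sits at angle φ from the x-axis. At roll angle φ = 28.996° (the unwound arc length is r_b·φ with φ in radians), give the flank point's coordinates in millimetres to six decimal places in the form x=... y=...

x=40.878753 y=1.536920

pitch radius r_p = m·N/2 = 1.123·68/2 = 38.182000
base radius r_b = r_p·cos α = 38.182000·cos 17.071° = 36.499767
roll angle φ = 28.996° = 0.50607567 rad
x = r_b·(cos φ + φ·sin φ) = 36.499767·(0.87465355 + 0.50607567·0.48474856) = 40.878753
y = r_b·(sin φ − φ·cos φ) = 36.499767·(0.48474856 − 0.50607567·0.87465355) = 1.536920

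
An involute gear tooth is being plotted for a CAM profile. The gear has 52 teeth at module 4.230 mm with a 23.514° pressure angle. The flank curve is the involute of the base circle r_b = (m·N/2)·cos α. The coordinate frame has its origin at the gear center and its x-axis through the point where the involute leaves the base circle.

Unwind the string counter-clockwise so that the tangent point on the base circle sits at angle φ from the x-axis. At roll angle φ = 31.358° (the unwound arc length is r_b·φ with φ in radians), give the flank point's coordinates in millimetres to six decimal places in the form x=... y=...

x=114.839009 y=5.347568

pitch radius r_p = m·N/2 = 4.230·52/2 = 109.980000
base radius r_b = r_p·cos α = 109.980000·cos 23.514° = 100.847548
roll angle φ = 31.358° = 0.54730035 rad
x = r_b·(cos φ + φ·sin φ) = 100.847548·(0.85393249 + 0.54730035·0.52038381) = 114.839009
y = r_b·(sin φ − φ·cos φ) = 100.847548·(0.52038381 − 0.54730035·0.85393249) = 5.347568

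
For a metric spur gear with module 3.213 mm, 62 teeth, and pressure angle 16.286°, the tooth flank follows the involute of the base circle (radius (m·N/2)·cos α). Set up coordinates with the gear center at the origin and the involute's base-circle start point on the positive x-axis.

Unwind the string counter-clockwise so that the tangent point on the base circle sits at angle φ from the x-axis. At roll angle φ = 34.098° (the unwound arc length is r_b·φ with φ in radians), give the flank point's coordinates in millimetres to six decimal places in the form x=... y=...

x=111.066956 y=6.482224

pitch radius r_p = m·N/2 = 3.213·62/2 = 99.603000
base radius r_b = r_p·cos α = 99.603000·cos 16.286° = 95.606314
roll angle φ = 34.098° = 0.59512237 rad
x = r_b·(cos φ + φ·sin φ) = 95.606314·(0.82807990 + 0.59512237·0.56061009) = 111.066956
y = r_b·(sin φ − φ·cos φ) = 95.606314·(0.56061009 − 0.59512237·0.82807990) = 6.482224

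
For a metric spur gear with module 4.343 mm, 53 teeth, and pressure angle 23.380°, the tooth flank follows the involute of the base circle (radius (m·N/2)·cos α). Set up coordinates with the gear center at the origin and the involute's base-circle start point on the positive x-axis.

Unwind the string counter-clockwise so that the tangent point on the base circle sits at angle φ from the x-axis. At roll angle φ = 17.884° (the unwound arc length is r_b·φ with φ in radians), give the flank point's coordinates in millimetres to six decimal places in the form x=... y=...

x=110.661345 y=1.060463

pitch radius r_p = m·N/2 = 4.343·53/2 = 115.089500
base radius r_b = r_p·cos α = 115.089500·cos 23.380° = 105.639870
roll angle φ = 17.884° = 0.31213468 rad
x = r_b·(cos φ + φ·sin φ) = 105.639870·(0.95168020 + 0.31213468·0.30709087) = 110.661345
y = r_b·(sin φ − φ·cos φ) = 105.639870·(0.30709087 − 0.31213468·0.95168020) = 1.060463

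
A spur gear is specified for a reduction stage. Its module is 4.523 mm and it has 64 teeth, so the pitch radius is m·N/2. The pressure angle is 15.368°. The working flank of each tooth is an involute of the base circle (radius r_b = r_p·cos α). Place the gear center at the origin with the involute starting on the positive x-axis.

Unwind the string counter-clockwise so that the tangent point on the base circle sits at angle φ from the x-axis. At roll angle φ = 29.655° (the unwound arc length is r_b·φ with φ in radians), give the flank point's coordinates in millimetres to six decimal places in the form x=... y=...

x=157.020562 y=6.278977

pitch radius r_p = m·N/2 = 4.523·64/2 = 144.736000
base radius r_b = r_p·cos α = 144.736000·cos 15.368° = 139.560757
roll angle φ = 29.655° = 0.51757739 rad
x = r_b·(cos φ + φ·sin φ) = 139.560757·(0.86902038 + 0.51757739·0.49477629) = 157.020562
y = r_b·(sin φ − φ·cos φ) = 139.560757·(0.49477629 − 0.51757739·0.86902038) = 6.278977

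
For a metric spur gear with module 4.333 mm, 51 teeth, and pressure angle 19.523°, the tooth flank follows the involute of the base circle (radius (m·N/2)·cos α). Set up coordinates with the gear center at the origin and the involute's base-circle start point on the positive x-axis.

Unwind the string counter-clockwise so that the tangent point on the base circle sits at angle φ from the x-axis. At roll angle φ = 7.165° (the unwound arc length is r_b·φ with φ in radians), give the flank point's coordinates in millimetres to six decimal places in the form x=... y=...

pitch radius r_p = m·N/2 = 4.333·51/2 = 110.491500
base radius r_b = r_p·cos α = 110.491500·cos 19.523° = 104.139058
roll angle φ = 7.165° = 0.12505284 rad
x = r_b·(cos φ + φ·sin φ) = 104.139058·(0.99219108 + 0.12505284·0.12472716) = 104.950152
y = r_b·(sin φ − φ·cos φ) = 104.139058·(0.12472716 − 0.12505284·0.99219108) = 0.067779

x=104.950152 y=0.067779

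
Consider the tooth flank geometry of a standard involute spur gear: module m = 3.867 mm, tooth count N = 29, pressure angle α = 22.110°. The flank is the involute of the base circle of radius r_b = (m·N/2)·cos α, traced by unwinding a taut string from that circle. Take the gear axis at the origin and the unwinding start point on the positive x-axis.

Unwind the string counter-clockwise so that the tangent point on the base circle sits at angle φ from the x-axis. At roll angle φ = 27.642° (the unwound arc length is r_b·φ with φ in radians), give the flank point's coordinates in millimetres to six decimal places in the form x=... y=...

x=57.646436 y=1.899535

pitch radius r_p = m·N/2 = 3.867·29/2 = 56.071500
base radius r_b = r_p·cos α = 56.071500·cos 22.110° = 51.948167
roll angle φ = 27.642° = 0.48244391 rad
x = r_b·(cos φ + φ·sin φ) = 51.948167·(0.88586373 + 0.48244391·0.46394553) = 57.646436
y = r_b·(sin φ − φ·cos φ) = 51.948167·(0.46394553 − 0.48244391·0.88586373) = 1.899535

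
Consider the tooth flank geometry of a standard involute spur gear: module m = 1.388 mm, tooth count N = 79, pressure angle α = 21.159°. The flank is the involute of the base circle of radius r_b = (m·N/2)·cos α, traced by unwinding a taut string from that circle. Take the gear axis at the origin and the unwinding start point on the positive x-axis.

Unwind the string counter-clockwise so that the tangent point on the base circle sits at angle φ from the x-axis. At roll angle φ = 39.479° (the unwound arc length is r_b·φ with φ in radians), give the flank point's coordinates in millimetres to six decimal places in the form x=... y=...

pitch radius r_p = m·N/2 = 1.388·79/2 = 54.826000
base radius r_b = r_p·cos α = 54.826000·cos 21.159° = 51.129759
roll angle φ = 39.479° = 0.68903854 rad
x = r_b·(cos φ + φ·sin φ) = 51.129759·(0.77185767 + 0.68903854·0.63579536) = 61.864205
y = r_b·(sin φ − φ·cos φ) = 51.129759·(0.63579536 − 0.68903854·0.77185767) = 5.315229

x=61.864205 y=5.315229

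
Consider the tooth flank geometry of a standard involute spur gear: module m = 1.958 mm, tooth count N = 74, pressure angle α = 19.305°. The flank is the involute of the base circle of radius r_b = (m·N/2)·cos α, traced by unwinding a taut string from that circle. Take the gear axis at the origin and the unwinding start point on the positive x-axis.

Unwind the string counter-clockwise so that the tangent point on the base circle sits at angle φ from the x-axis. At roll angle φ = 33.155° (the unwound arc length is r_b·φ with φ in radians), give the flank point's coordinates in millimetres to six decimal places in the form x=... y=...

pitch radius r_p = m·N/2 = 1.958·74/2 = 72.446000
base radius r_b = r_p·cos α = 72.446000·cos 19.305° = 68.372514
roll angle φ = 33.155° = 0.57866391 rad
x = r_b·(cos φ + φ·sin φ) = 68.372514·(0.83719411 + 0.57866391·0.54690586) = 78.879236
y = r_b·(sin φ − φ·cos φ) = 68.372514·(0.54690586 − 0.57866391·0.83719411) = 4.269989

x=78.879236 y=4.269989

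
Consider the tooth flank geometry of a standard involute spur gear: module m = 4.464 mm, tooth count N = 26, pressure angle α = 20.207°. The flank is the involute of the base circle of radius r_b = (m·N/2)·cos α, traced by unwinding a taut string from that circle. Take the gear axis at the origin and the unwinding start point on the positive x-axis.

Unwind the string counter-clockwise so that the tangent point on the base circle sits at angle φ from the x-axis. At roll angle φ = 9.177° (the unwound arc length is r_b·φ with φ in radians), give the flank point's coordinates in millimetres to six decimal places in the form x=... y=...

pitch radius r_p = m·N/2 = 4.464·26/2 = 58.032000
base radius r_b = r_p·cos α = 58.032000·cos 20.207° = 54.460179
roll angle φ = 9.177° = 0.16016887 rad
x = r_b·(cos φ + φ·sin φ) = 54.460179·(0.98720037 + 0.16016887·0.15948491) = 55.154267
y = r_b·(sin φ − φ·cos φ) = 54.460179·(0.15948491 − 0.16016887·0.98720037) = 0.074401

x=55.154267 y=0.074401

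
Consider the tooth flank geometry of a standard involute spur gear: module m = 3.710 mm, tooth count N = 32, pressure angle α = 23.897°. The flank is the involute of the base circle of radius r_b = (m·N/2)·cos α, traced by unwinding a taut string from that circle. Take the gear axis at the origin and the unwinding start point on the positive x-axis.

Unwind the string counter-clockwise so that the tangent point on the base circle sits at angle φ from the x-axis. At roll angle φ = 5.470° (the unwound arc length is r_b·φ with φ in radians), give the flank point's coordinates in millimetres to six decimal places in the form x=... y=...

pitch radius r_p = m·N/2 = 3.710·32/2 = 59.360000
base radius r_b = r_p·cos α = 59.360000·cos 23.897° = 54.271374
roll angle φ = 5.470° = 0.09546951 rad
x = r_b·(cos φ + φ·sin φ) = 54.271374·(0.99544625 + 0.09546951·0.09532455) = 54.518137
y = r_b·(sin φ − φ·cos φ) = 54.271374·(0.09532455 − 0.09546951·0.99544625) = 0.015727

x=54.518137 y=0.015727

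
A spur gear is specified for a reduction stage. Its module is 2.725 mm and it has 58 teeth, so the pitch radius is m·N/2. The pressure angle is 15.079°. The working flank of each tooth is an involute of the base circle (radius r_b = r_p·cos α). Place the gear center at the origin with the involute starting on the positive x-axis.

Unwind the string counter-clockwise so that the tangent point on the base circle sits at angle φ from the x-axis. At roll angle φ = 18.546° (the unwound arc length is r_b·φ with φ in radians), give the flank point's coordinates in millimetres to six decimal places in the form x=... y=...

pitch radius r_p = m·N/2 = 2.725·58/2 = 79.025000
base radius r_b = r_p·cos α = 79.025000·cos 15.079° = 76.304015
roll angle φ = 18.546° = 0.32368876 rad
x = r_b·(cos φ + φ·sin φ) = 76.304015·(0.94806860 + 0.32368876·0.31806592) = 80.197272
y = r_b·(sin φ − φ·cos φ) = 76.304015·(0.31806592 − 0.32368876·0.94806860) = 0.853595

x=80.197272 y=0.853595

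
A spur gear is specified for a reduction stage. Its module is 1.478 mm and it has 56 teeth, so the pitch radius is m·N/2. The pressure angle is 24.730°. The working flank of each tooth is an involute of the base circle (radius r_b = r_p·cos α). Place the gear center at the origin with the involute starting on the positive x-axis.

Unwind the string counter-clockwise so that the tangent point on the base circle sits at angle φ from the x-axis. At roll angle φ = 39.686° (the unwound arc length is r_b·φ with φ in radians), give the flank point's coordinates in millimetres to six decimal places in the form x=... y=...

pitch radius r_p = m·N/2 = 1.478·56/2 = 41.384000
base radius r_b = r_p·cos α = 41.384000·cos 24.730° = 37.588643
roll angle φ = 39.686° = 0.69265137 rad
x = r_b·(cos φ + φ·sin φ) = 37.588643·(0.76955561 + 0.69265137·0.63857980) = 45.552503
y = r_b·(sin φ − φ·cos φ) = 37.588643·(0.63857980 − 0.69265137·0.76955561) = 3.967333

x=45.552503 y=3.967333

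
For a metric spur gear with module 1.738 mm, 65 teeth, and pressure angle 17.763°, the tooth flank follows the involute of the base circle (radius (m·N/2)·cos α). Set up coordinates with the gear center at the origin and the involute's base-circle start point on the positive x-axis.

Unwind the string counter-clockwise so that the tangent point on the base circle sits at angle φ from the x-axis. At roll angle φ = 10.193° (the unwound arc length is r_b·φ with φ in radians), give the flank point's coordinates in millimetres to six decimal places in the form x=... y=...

pitch radius r_p = m·N/2 = 1.738·65/2 = 56.485000
base radius r_b = r_p·cos α = 56.485000·cos 17.763° = 53.792168
roll angle φ = 10.193° = 0.17790141 rad
x = r_b·(cos φ + φ·sin φ) = 53.792168·(0.98421724 + 0.17790141·0.17696450) = 54.636677
y = r_b·(sin φ − φ·cos φ) = 53.792168·(0.17696450 − 0.17790141·0.98421724) = 0.100638

x=54.636677 y=0.100638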